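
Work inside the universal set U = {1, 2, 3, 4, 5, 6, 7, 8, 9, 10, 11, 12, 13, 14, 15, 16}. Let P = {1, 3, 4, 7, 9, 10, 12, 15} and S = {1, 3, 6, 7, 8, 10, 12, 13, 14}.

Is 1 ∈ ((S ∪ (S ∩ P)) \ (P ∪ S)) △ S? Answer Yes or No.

Yes

1 ∈ S and 1 ∈ P, so 1 ∈ S ∩ P
1 ∈ S and 1 ∈ (S ∩ P), so 1 ∈ S ∪ (S ∩ P)
1 ∈ P and 1 ∈ S, so 1 ∈ P ∪ S
1 ∈ (S ∪ (S ∩ P)) and 1 ∈ (P ∪ S), so 1 ∉ (S ∪ (S ∩ P)) \ (P ∪ S)
1 ∉ ((S ∪ (S ∩ P)) \ (P ∪ S)) and 1 ∈ S, so 1 ∈ ((S ∪ (S ∩ P)) \ (P ∪ S)) △ S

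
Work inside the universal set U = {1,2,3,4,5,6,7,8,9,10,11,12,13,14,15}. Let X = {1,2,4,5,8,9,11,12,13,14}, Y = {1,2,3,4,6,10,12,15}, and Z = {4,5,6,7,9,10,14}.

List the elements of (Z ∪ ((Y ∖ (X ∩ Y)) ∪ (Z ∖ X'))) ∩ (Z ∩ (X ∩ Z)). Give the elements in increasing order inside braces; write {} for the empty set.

{4,5,9,14}

X ∩ Y = {1,2,4,12}
Y ∖ (X ∩ Y) = {3,6,10,15}
X' = {3,6,7,10,15}
Z ∖ X' = {4,5,9,14}
(Y ∖ (X ∩ Y)) ∪ (Z ∖ X') = {3,4,5,6,9,10,14,15}
Z ∪ ((Y ∖ (X ∩ Y)) ∪ (Z ∖ X')) = {3,4,5,6,7,9,10,14,15}
X ∩ Z = {4,5,9,14}
Z ∩ (X ∩ Z) = {4,5,9,14}
(Z ∪ ((Y ∖ (X ∩ Y)) ∪ (Z ∖ X'))) ∩ (Z ∩ (X ∩ Z)) = {4,5,9,14}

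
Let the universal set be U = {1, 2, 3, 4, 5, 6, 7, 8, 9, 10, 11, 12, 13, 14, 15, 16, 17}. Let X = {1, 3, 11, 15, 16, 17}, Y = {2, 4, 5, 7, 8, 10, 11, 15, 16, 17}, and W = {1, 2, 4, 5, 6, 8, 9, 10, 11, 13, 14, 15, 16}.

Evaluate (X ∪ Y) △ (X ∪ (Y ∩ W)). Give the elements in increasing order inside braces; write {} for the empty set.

X ∪ Y = {1, 2, 3, 4, 5, 7, 8, 10, 11, 15, 16, 17}
Y ∩ W = {2, 4, 5, 8, 10, 11, 15, 16}
X ∪ (Y ∩ W) = {1, 2, 3, 4, 5, 8, 10, 11, 15, 16, 17}
(X ∪ Y) △ (X ∪ (Y ∩ W)) = {7}

{7}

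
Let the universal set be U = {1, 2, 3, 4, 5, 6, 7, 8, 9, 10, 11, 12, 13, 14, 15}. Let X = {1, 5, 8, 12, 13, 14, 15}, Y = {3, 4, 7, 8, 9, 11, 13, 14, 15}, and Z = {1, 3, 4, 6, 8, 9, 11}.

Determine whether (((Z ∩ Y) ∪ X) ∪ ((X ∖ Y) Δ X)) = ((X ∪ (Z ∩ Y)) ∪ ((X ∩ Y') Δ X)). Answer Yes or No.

Yes

Z ∩ Y = {3, 4, 8, 9, 11}
(Z ∩ Y) ∪ X = {1, 3, 4, 5, 8, 9, 11, 12, 13, 14, 15}
X ∖ Y = {1, 5, 12}
(X ∖ Y) Δ X = {8, 13, 14, 15}
((Z ∩ Y) ∪ X) ∪ ((X ∖ Y) Δ X) = {1, 3, 4, 5, 8, 9, 11, 12, 13, 14, 15}
X ∪ (Z ∩ Y) = {1, 3, 4, 5, 8, 9, 11, 12, 13, 14, 15}
Y' = {1, 2, 5, 6, 10, 12}
X ∩ Y' = {1, 5, 12}
(X ∩ Y') Δ X = {8, 13, 14, 15}
(X ∪ (Z ∩ Y)) ∪ ((X ∩ Y') Δ X) = {1, 3, 4, 5, 8, 9, 11, 12, 13, 14, 15}
Both equal {1, 3, 4, 5, 8, 9, 11, 12, 13, 14, 15}, so ((Z ∩ Y) ∪ X) ∪ ((X ∖ Y) Δ X) = (X ∪ (Z ∩ Y)) ∪ ((X ∩ Y') Δ X).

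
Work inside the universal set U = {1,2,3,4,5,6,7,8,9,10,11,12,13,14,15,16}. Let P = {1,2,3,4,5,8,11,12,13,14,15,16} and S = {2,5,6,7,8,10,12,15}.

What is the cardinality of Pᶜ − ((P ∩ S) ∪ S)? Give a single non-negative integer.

1

Pᶜ = {6,7,9,10}
P ∩ S = {2,5,8,12,15}
(P ∩ S) ∪ S = {2,5,6,7,8,10,12,15}
Pᶜ − ((P ∩ S) ∪ S) = {9}
|Pᶜ − ((P ∩ S) ∪ S)| = 1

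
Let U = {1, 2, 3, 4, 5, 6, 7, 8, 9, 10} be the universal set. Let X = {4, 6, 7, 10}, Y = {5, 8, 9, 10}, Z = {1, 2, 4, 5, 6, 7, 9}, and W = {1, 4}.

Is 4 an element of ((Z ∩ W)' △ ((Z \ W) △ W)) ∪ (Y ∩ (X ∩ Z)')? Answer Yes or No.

4 ∈ Z and 4 ∈ W, so 4 ∈ Z ∩ W
4 ∉ (Z ∩ W)' since 4 ∈ (Z ∩ W)
4 ∈ Z and 4 ∈ W, so 4 ∉ Z \ W
4 ∉ (Z \ W) and 4 ∈ W, so 4 ∈ (Z \ W) △ W
4 ∉ (Z ∩ W)' and 4 ∈ ((Z \ W) △ W), so 4 ∈ (Z ∩ W)' △ ((Z \ W) △ W)
4 ∈ X and 4 ∈ Z, so 4 ∈ X ∩ Z
4 ∉ (X ∩ Z)' since 4 ∈ (X ∩ Z)
4 ∉ Y and 4 ∉ (X ∩ Z)', so 4 ∉ Y ∩ (X ∩ Z)'
4 ∈ ((Z ∩ W)' △ ((Z \ W) △ W)) and 4 ∉ (Y ∩ (X ∩ Z)'), so 4 ∈ ((Z ∩ W)' △ ((Z \ W) △ W)) ∪ (Y ∩ (X ∩ Z)')

Yes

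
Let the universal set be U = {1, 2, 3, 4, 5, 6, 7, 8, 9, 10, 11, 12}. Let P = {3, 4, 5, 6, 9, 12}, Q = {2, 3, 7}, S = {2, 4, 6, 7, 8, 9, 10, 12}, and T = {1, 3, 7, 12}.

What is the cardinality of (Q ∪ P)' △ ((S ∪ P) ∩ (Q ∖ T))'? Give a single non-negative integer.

7

Q ∪ P = {2, 3, 4, 5, 6, 7, 9, 12}
(Q ∪ P)' = {1, 8, 10, 11}
S ∪ P = {2, 3, 4, 5, 6, 7, 8, 9, 10, 12}
Q ∖ T = {2}
(S ∪ P) ∩ (Q ∖ T) = {2}
((S ∪ P) ∩ (Q ∖ T))' = {1, 3, 4, 5, 6, 7, 8, 9, 10, 11, 12}
(Q ∪ P)' △ ((S ∪ P) ∩ (Q ∖ T))' = {3, 4, 5, 6, 7, 9, 12}
|(Q ∪ P)' △ ((S ∪ P) ∩ (Q ∖ T))'| = 7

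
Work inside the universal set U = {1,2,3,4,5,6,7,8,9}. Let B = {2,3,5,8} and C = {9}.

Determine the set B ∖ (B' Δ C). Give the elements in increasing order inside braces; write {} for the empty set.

{2,3,5,8}

B' = {1,4,6,7,9}
B' Δ C = {1,4,6,7}
B ∖ (B' Δ C) = {2,3,5,8}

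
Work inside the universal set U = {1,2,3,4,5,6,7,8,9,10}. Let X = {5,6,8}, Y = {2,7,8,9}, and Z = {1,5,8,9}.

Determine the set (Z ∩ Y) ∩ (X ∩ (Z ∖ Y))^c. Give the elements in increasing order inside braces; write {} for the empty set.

{8,9}

Z ∩ Y = {8,9}
Z ∖ Y = {1,5}
X ∩ (Z ∖ Y) = {5}
(X ∩ (Z ∖ Y))^c = {1,2,3,4,6,7,8,9,10}
(Z ∩ Y) ∩ (X ∩ (Z ∖ Y))^c = {8,9}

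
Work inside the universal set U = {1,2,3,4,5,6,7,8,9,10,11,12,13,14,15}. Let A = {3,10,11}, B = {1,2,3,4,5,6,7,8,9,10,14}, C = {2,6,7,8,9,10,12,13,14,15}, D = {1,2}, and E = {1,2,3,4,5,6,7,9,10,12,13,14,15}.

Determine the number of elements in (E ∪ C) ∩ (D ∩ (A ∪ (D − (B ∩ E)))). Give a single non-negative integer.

E ∪ C = {1,2,3,4,5,6,7,8,9,10,12,13,14,15}
B ∩ E = {1,2,3,4,5,6,7,9,10,14}
D − (B ∩ E) = {}
A ∪ (D − (B ∩ E)) = {3,10,11}
D ∩ (A ∪ (D − (B ∩ E))) = {}
(E ∪ C) ∩ (D ∩ (A ∪ (D − (B ∩ E)))) = {}
|(E ∪ C) ∩ (D ∩ (A ∪ (D − (B ∩ E))))| = 0

0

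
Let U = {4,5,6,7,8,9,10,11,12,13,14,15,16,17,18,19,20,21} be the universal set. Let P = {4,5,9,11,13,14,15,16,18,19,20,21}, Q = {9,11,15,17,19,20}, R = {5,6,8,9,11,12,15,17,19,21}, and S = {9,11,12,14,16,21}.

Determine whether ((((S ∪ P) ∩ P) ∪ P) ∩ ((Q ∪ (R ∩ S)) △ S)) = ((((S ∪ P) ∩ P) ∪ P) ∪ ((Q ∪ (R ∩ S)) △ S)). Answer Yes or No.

S ∪ P = {4,5,9,11,12,13,14,15,16,18,19,20,21}
(S ∪ P) ∩ P = {4,5,9,11,13,14,15,16,18,19,20,21}
((S ∪ P) ∩ P) ∪ P = {4,5,9,11,13,14,15,16,18,19,20,21}
R ∩ S = {9,11,12,21}
Q ∪ (R ∩ S) = {9,11,12,15,17,19,20,21}
(Q ∪ (R ∩ S)) △ S = {14,15,16,17,19,20}
(((S ∪ P) ∩ P) ∪ P) ∩ ((Q ∪ (R ∩ S)) △ S) = {14,15,16,19,20}
(((S ∪ P) ∩ P) ∪ P) ∪ ((Q ∪ (R ∩ S)) △ S) = {4,5,9,11,13,14,15,16,17,18,19,20,21}
4 ∈ (((S ∪ P) ∩ P) ∪ P) ∪ ((Q ∪ (R ∩ S)) △ S) but 4 ∉ (((S ∪ P) ∩ P) ∪ P) ∩ ((Q ∪ (R ∩ S)) △ S), so they differ.

No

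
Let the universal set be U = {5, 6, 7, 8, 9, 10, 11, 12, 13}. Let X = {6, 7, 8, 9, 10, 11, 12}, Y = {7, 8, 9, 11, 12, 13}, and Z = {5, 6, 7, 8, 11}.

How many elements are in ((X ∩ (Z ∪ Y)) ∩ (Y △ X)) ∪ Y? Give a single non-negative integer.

Z ∪ Y = {5, 6, 7, 8, 9, 11, 12, 13}
X ∩ (Z ∪ Y) = {6, 7, 8, 9, 11, 12}
Y △ X = {6, 10, 13}
(X ∩ (Z ∪ Y)) ∩ (Y △ X) = {6}
((X ∩ (Z ∪ Y)) ∩ (Y △ X)) ∪ Y = {6, 7, 8, 9, 11, 12, 13}
|((X ∩ (Z ∪ Y)) ∩ (Y △ X)) ∪ Y| = 7

7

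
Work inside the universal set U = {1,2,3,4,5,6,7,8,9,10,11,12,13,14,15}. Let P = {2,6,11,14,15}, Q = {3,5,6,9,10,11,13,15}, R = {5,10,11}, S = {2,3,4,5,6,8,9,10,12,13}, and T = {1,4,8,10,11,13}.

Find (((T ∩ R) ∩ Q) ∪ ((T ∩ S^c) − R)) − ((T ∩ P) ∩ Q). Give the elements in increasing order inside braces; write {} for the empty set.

T ∩ R = {10,11}
(T ∩ R) ∩ Q = {10,11}
S^c = {1,7,11,14,15}
T ∩ S^c = {1,11}
(T ∩ S^c) − R = {1}
((T ∩ R) ∩ Q) ∪ ((T ∩ S^c) − R) = {1,10,11}
T ∩ P = {11}
(T ∩ P) ∩ Q = {11}
(((T ∩ R) ∩ Q) ∪ ((T ∩ S^c) − R)) − ((T ∩ P) ∩ Q) = {1,10}

{1,10}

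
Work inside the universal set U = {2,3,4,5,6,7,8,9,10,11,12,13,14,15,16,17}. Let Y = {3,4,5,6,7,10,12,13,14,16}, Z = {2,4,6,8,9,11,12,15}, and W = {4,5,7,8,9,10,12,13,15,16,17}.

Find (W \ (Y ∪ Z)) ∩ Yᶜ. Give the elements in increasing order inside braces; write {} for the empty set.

Y ∪ Z = {2,3,4,5,6,7,8,9,10,11,12,13,14,15,16}
W \ (Y ∪ Z) = {17}
Yᶜ = {2,8,9,11,15,17}
(W \ (Y ∪ Z)) ∩ Yᶜ = {17}

{17}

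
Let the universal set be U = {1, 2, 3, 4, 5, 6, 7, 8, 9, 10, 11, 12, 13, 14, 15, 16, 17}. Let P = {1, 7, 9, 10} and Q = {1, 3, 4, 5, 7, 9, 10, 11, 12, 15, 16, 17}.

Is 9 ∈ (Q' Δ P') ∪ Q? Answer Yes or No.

9 ∈ Q, so 9 ∉ Q'
9 ∈ P, so 9 ∉ P'
9 ∉ Q' and 9 ∉ P', so 9 ∉ Q' Δ P'
9 ∉ (Q' Δ P') and 9 ∈ Q, so 9 ∈ (Q' Δ P') ∪ Q

Yes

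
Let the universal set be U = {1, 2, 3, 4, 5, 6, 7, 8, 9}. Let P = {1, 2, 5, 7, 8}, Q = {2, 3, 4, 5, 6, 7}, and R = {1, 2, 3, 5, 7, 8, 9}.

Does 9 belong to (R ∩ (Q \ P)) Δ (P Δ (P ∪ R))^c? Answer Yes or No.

9 ∉ Q and 9 ∉ P, so 9 ∉ Q \ P
9 ∈ R and 9 ∉ (Q \ P), so 9 ∉ R ∩ (Q \ P)
9 ∉ P and 9 ∈ R, so 9 ∈ P ∪ R
9 ∉ P and 9 ∈ (P ∪ R), so 9 ∈ P Δ (P ∪ R)
9 ∉ (P Δ (P ∪ R))^c since 9 ∈ (P Δ (P ∪ R))
9 ∉ (R ∩ (Q \ P)) and 9 ∉ (P Δ (P ∪ R))^c, so 9 ∉ (R ∩ (Q \ P)) Δ (P Δ (P ∪ R))^c

No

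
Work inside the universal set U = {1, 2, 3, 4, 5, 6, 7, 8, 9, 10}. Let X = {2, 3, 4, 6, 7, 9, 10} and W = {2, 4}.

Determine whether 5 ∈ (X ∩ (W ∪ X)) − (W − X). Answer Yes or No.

5 ∉ W and 5 ∉ X, so 5 ∉ W ∪ X
5 ∉ X and 5 ∉ (W ∪ X), so 5 ∉ X ∩ (W ∪ X)
5 ∉ W and 5 ∉ X, so 5 ∉ W − X
5 ∉ (X ∩ (W ∪ X)) and 5 ∉ (W − X), so 5 ∉ (X ∩ (W ∪ X)) − (W − X)

No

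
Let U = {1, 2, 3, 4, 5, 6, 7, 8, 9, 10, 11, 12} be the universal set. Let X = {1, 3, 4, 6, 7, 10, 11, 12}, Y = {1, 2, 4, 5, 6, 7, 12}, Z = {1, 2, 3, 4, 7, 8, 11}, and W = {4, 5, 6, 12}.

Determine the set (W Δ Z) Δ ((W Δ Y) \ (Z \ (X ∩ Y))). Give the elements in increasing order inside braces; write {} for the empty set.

{2, 3, 5, 6, 8, 11, 12}

W Δ Z = {1, 2, 3, 5, 6, 7, 8, 11, 12}
W Δ Y = {1, 2, 7}
X ∩ Y = {1, 4, 6, 7, 12}
Z \ (X ∩ Y) = {2, 3, 8, 11}
(W Δ Y) \ (Z \ (X ∩ Y)) = {1, 7}
(W Δ Z) Δ ((W Δ Y) \ (Z \ (X ∩ Y))) = {2, 3, 5, 6, 8, 11, 12}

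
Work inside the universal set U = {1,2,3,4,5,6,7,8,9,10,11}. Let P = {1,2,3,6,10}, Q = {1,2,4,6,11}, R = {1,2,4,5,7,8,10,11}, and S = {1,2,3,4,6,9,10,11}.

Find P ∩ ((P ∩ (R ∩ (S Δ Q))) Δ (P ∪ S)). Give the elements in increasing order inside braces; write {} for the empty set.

{1,2,3,6}

S Δ Q = {3,9,10}
R ∩ (S Δ Q) = {10}
P ∩ (R ∩ (S Δ Q)) = {10}
P ∪ S = {1,2,3,4,6,9,10,11}
(P ∩ (R ∩ (S Δ Q))) Δ (P ∪ S) = {1,2,3,4,6,9,11}
P ∩ ((P ∩ (R ∩ (S Δ Q))) Δ (P ∪ S)) = {1,2,3,6}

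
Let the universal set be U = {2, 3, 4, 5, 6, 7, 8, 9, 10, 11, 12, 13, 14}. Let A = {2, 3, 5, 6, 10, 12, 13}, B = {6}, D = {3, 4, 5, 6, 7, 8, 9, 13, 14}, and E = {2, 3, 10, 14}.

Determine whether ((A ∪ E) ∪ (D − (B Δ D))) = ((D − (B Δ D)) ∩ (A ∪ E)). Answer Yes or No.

No

A ∪ E = {2, 3, 5, 6, 10, 12, 13, 14}
B Δ D = {3, 4, 5, 7, 8, 9, 13, 14}
D − (B Δ D) = {6}
(A ∪ E) ∪ (D − (B Δ D)) = {2, 3, 5, 6, 10, 12, 13, 14}
(D − (B Δ D)) ∩ (A ∪ E) = {6}
2 ∈ (A ∪ E) ∪ (D − (B Δ D)) but 2 ∉ (D − (B Δ D)) ∩ (A ∪ E), so they differ.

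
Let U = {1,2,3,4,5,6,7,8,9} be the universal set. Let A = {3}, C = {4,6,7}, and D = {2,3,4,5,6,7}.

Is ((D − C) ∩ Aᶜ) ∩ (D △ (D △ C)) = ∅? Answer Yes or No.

D − C = {2,3,5}
Aᶜ = {1,2,4,5,6,7,8,9}
(D − C) ∩ Aᶜ = {2,5}
D △ C = {2,3,5}
D △ (D △ C) = {4,6,7}
{2,5} and {4,6,7} share no elements.

Yes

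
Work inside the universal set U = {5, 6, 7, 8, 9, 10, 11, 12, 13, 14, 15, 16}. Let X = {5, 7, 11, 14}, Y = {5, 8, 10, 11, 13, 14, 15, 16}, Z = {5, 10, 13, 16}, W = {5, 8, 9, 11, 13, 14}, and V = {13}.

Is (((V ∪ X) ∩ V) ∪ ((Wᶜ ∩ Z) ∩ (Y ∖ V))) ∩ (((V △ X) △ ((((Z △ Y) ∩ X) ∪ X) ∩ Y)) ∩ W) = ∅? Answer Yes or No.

V ∪ X = {5, 7, 11, 13, 14}
(V ∪ X) ∩ V = {13}
Wᶜ = {6, 7, 10, 12, 15, 16}
Wᶜ ∩ Z = {10, 16}
Y ∖ V = {5, 8, 10, 11, 14, 15, 16}
(Wᶜ ∩ Z) ∩ (Y ∖ V) = {10, 16}
((V ∪ X) ∩ V) ∪ ((Wᶜ ∩ Z) ∩ (Y ∖ V)) = {10, 13, 16}
V △ X = {5, 7, 11, 13, 14}
Z △ Y = {8, 11, 14, 15}
(Z △ Y) ∩ X = {11, 14}
((Z △ Y) ∩ X) ∪ X = {5, 7, 11, 14}
(((Z △ Y) ∩ X) ∪ X) ∩ Y = {5, 11, 14}
(V △ X) △ ((((Z △ Y) ∩ X) ∪ X) ∩ Y) = {7, 13}
((V △ X) △ ((((Z △ Y) ∩ X) ∪ X) ∩ Y)) ∩ W = {13}
13 lies in both, so they are not disjoint.

No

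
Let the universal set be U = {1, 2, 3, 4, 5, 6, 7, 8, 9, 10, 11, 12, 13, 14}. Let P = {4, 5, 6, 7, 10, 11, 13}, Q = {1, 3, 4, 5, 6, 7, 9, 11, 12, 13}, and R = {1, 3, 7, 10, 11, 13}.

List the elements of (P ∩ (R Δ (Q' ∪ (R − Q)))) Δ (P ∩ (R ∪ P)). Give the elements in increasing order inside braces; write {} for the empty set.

Q' = {2, 8, 10, 14}
R − Q = {10}
Q' ∪ (R − Q) = {2, 8, 10, 14}
R Δ (Q' ∪ (R − Q)) = {1, 2, 3, 7, 8, 11, 13, 14}
P ∩ (R Δ (Q' ∪ (R − Q))) = {7, 11, 13}
R ∪ P = {1, 3, 4, 5, 6, 7, 10, 11, 13}
P ∩ (R ∪ P) = {4, 5, 6, 7, 10, 11, 13}
(P ∩ (R Δ (Q' ∪ (R − Q)))) Δ (P ∩ (R ∪ P)) = {4, 5, 6, 10}

{4, 5, 6, 10}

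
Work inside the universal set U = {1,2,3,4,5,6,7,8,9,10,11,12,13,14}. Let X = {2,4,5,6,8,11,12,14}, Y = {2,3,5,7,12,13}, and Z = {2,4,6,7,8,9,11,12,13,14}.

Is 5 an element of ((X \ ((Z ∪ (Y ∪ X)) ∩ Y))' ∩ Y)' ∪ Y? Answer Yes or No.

Yes

5 ∈ Y and 5 ∈ X, so 5 ∈ Y ∪ X
5 ∉ Z and 5 ∈ (Y ∪ X), so 5 ∈ Z ∪ (Y ∪ X)
5 ∈ (Z ∪ (Y ∪ X)) and 5 ∈ Y, so 5 ∈ (Z ∪ (Y ∪ X)) ∩ Y
5 ∈ X and 5 ∈ ((Z ∪ (Y ∪ X)) ∩ Y), so 5 ∉ X \ ((Z ∪ (Y ∪ X)) ∩ Y)
5 ∈ (X \ ((Z ∪ (Y ∪ X)) ∩ Y))' since 5 ∉ (X \ ((Z ∪ (Y ∪ X)) ∩ Y))
5 ∈ (X \ ((Z ∪ (Y ∪ X)) ∩ Y))' and 5 ∈ Y, so 5 ∈ (X \ ((Z ∪ (Y ∪ X)) ∩ Y))' ∩ Y
5 ∉ ((X \ ((Z ∪ (Y ∪ X)) ∩ Y))' ∩ Y)' since 5 ∈ ((X \ ((Z ∪ (Y ∪ X)) ∩ Y))' ∩ Y)
5 ∉ ((X \ ((Z ∪ (Y ∪ X)) ∩ Y))' ∩ Y)' and 5 ∈ Y, so 5 ∈ ((X \ ((Z ∪ (Y ∪ X)) ∩ Y))' ∩ Y)' ∪ Y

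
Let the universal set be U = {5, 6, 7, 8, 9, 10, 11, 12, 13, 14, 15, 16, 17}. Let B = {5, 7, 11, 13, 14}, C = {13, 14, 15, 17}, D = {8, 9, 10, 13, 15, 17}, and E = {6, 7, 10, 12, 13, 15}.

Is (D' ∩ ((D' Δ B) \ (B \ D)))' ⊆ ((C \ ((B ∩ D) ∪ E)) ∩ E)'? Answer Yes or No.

Yes

D' = {5, 6, 7, 11, 12, 14, 16}
D' Δ B = {6, 12, 13, 16}
B \ D = {5, 7, 11, 14}
(D' Δ B) \ (B \ D) = {6, 12, 13, 16}
D' ∩ ((D' Δ B) \ (B \ D)) = {6, 12, 16}
(D' ∩ ((D' Δ B) \ (B \ D)))' = {5, 7, 8, 9, 10, 11, 13, 14, 15, 17}
B ∩ D = {13}
(B ∩ D) ∪ E = {6, 7, 10, 12, 13, 15}
C \ ((B ∩ D) ∪ E) = {14, 17}
(C \ ((B ∩ D) ∪ E)) ∩ E = {}
((C \ ((B ∩ D) ∪ E)) ∩ E)' = {5, 6, 7, 8, 9, 10, 11, 12, 13, 14, 15, 16, 17}
Every element of {5, 7, 8, 9, 10, 11, 13, 14, 15, 17} is in {5, 6, 7, 8, 9, 10, 11, 12, 13, 14, 15, 16, 17}, so (D' ∩ ((D' Δ B) \ (B \ D)))' ⊆ ((C \ ((B ∩ D) ∪ E)) ∩ E)'.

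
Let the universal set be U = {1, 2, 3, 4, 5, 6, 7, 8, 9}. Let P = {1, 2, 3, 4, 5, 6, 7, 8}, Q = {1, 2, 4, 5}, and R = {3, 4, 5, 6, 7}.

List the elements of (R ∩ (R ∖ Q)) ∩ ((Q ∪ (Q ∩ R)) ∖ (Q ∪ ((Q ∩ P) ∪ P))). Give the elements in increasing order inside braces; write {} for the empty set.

R ∖ Q = {3, 6, 7}
R ∩ (R ∖ Q) = {3, 6, 7}
Q ∩ R = {4, 5}
Q ∪ (Q ∩ R) = {1, 2, 4, 5}
Q ∩ P = {1, 2, 4, 5}
(Q ∩ P) ∪ P = {1, 2, 3, 4, 5, 6, 7, 8}
Q ∪ ((Q ∩ P) ∪ P) = {1, 2, 3, 4, 5, 6, 7, 8}
(Q ∪ (Q ∩ R)) ∖ (Q ∪ ((Q ∩ P) ∪ P)) = {}
(R ∩ (R ∖ Q)) ∩ ((Q ∪ (Q ∩ R)) ∖ (Q ∪ ((Q ∩ P) ∪ P))) = {}

{}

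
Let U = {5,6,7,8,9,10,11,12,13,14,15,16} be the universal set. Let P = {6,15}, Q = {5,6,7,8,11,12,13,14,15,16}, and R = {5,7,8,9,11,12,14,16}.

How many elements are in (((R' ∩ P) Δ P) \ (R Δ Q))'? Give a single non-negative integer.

12

R' = {6,10,13,15}
R' ∩ P = {6,15}
(R' ∩ P) Δ P = {}
R Δ Q = {6,9,13,15}
((R' ∩ P) Δ P) \ (R Δ Q) = {}
(((R' ∩ P) Δ P) \ (R Δ Q))' = {5,6,7,8,9,10,11,12,13,14,15,16}
|(((R' ∩ P) Δ P) \ (R Δ Q))'| = 12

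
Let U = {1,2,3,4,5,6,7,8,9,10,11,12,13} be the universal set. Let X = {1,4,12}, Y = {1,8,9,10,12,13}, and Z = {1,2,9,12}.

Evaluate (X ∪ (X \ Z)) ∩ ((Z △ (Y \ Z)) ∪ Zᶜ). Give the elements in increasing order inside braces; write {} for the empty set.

{1,4,12}

X \ Z = {4}
X ∪ (X \ Z) = {1,4,12}
Y \ Z = {8,10,13}
Z △ (Y \ Z) = {1,2,8,9,10,12,13}
Zᶜ = {3,4,5,6,7,8,10,11,13}
(Z △ (Y \ Z)) ∪ Zᶜ = {1,2,3,4,5,6,7,8,9,10,11,12,13}
(X ∪ (X \ Z)) ∩ ((Z △ (Y \ Z)) ∪ Zᶜ) = {1,4,12}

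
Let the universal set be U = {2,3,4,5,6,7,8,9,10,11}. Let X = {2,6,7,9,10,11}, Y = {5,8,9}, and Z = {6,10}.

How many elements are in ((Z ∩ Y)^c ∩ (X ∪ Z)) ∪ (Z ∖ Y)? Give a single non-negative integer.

Z ∩ Y = {}
(Z ∩ Y)^c = {2,3,4,5,6,7,8,9,10,11}
X ∪ Z = {2,6,7,9,10,11}
(Z ∩ Y)^c ∩ (X ∪ Z) = {2,6,7,9,10,11}
Z ∖ Y = {6,10}
((Z ∩ Y)^c ∩ (X ∪ Z)) ∪ (Z ∖ Y) = {2,6,7,9,10,11}
|((Z ∩ Y)^c ∩ (X ∪ Z)) ∪ (Z ∖ Y)| = 6

6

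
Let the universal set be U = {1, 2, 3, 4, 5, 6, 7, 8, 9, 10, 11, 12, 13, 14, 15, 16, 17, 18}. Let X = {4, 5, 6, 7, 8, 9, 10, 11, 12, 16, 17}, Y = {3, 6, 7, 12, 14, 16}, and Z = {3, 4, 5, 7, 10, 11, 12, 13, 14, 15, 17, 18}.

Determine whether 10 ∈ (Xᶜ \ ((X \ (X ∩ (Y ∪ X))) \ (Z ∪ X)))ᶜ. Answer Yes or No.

10 ∈ X, so 10 ∉ Xᶜ
10 ∉ Y and 10 ∈ X, so 10 ∈ Y ∪ X
10 ∈ X and 10 ∈ (Y ∪ X), so 10 ∈ X ∩ (Y ∪ X)
10 ∈ X and 10 ∈ (X ∩ (Y ∪ X)), so 10 ∉ X \ (X ∩ (Y ∪ X))
10 ∈ Z and 10 ∈ X, so 10 ∈ Z ∪ X
10 ∉ (X \ (X ∩ (Y ∪ X))) and 10 ∈ (Z ∪ X), so 10 ∉ (X \ (X ∩ (Y ∪ X))) \ (Z ∪ X)
10 ∉ Xᶜ and 10 ∉ ((X \ (X ∩ (Y ∪ X))) \ (Z ∪ X)), so 10 ∉ Xᶜ \ ((X \ (X ∩ (Y ∪ X))) \ (Z ∪ X))
10 ∈ (Xᶜ \ ((X \ (X ∩ (Y ∪ X))) \ (Z ∪ X)))ᶜ since 10 ∉ (Xᶜ \ ((X \ (X ∩ (Y ∪ X))) \ (Z ∪ X)))

Yes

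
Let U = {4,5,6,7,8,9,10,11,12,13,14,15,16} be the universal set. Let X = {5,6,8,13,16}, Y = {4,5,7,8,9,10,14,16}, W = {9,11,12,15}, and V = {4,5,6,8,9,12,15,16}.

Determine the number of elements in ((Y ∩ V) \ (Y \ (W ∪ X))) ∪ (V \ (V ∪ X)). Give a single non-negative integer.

Y ∩ V = {4,5,8,9,16}
W ∪ X = {5,6,8,9,11,12,13,15,16}
Y \ (W ∪ X) = {4,7,10,14}
(Y ∩ V) \ (Y \ (W ∪ X)) = {5,8,9,16}
V ∪ X = {4,5,6,8,9,12,13,15,16}
V \ (V ∪ X) = {}
((Y ∩ V) \ (Y \ (W ∪ X))) ∪ (V \ (V ∪ X)) = {5,8,9,16}
|((Y ∩ V) \ (Y \ (W ∪ X))) ∪ (V \ (V ∪ X))| = 4

4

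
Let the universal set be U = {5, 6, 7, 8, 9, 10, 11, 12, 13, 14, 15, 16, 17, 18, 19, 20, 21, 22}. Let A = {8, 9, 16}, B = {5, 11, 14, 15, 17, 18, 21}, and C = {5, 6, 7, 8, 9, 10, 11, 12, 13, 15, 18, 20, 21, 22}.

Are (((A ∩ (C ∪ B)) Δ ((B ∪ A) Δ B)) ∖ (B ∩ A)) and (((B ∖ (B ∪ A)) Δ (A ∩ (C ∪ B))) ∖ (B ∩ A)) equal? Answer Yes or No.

C ∪ B = {5, 6, 7, 8, 9, 10, 11, 12, 13, 14, 15, 17, 18, 20, 21, 22}
A ∩ (C ∪ B) = {8, 9}
B ∪ A = {5, 8, 9, 11, 14, 15, 16, 17, 18, 21}
(B ∪ A) Δ B = {8, 9, 16}
(A ∩ (C ∪ B)) Δ ((B ∪ A) Δ B) = {16}
B ∩ A = {}
((A ∩ (C ∪ B)) Δ ((B ∪ A) Δ B)) ∖ (B ∩ A) = {16}
B ∖ (B ∪ A) = {}
(B ∖ (B ∪ A)) Δ (A ∩ (C ∪ B)) = {8, 9}
((B ∖ (B ∪ A)) Δ (A ∩ (C ∪ B))) ∖ (B ∩ A) = {8, 9}
8 ∈ ((B ∖ (B ∪ A)) Δ (A ∩ (C ∪ B))) ∖ (B ∩ A) but 8 ∉ ((A ∩ (C ∪ B)) Δ ((B ∪ A) Δ B)) ∖ (B ∩ A), so they differ.

No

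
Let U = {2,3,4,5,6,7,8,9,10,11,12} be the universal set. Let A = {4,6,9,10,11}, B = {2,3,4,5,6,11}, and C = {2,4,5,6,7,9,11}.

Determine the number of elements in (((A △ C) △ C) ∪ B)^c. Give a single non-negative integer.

3

A △ C = {2,5,7,10}
(A △ C) △ C = {4,6,9,10,11}
((A △ C) △ C) ∪ B = {2,3,4,5,6,9,10,11}
(((A △ C) △ C) ∪ B)^c = {7,8,12}
|(((A △ C) △ C) ∪ B)^c| = 3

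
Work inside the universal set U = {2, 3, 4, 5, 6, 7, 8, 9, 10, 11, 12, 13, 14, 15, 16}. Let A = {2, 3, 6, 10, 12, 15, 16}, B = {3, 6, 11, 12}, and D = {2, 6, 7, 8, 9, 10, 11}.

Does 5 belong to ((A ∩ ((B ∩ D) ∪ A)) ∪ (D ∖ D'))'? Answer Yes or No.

Yes

5 ∉ B and 5 ∉ D, so 5 ∉ B ∩ D
5 ∉ (B ∩ D) and 5 ∉ A, so 5 ∉ (B ∩ D) ∪ A
5 ∉ A and 5 ∉ ((B ∩ D) ∪ A), so 5 ∉ A ∩ ((B ∩ D) ∪ A)
5 ∉ D, so 5 ∈ D'
5 ∉ D and 5 ∈ D', so 5 ∉ D ∖ D'
5 ∉ (A ∩ ((B ∩ D) ∪ A)) and 5 ∉ (D ∖ D'), so 5 ∉ (A ∩ ((B ∩ D) ∪ A)) ∪ (D ∖ D')
5 ∈ ((A ∩ ((B ∩ D) ∪ A)) ∪ (D ∖ D'))' since 5 ∉ ((A ∩ ((B ∩ D) ∪ A)) ∪ (D ∖ D'))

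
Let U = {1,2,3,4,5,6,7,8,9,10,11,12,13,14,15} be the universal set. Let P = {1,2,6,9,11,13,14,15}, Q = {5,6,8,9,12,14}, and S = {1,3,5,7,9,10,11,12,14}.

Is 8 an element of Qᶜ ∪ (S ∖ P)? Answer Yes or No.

No

8 ∈ Q, so 8 ∉ Qᶜ
8 ∉ S and 8 ∉ P, so 8 ∉ S ∖ P
8 ∉ Qᶜ and 8 ∉ (S ∖ P), so 8 ∉ Qᶜ ∪ (S ∖ P)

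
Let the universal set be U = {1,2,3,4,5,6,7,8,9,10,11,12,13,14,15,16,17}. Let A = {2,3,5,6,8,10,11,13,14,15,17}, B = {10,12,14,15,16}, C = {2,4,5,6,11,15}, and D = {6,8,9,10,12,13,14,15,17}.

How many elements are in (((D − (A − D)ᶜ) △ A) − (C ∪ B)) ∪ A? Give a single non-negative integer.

11

A − D = {2,3,5,11}
(A − D)ᶜ = {1,4,6,7,8,9,10,12,13,14,15,16,17}
D − (A − D)ᶜ = {}
(D − (A − D)ᶜ) △ A = {2,3,5,6,8,10,11,13,14,15,17}
C ∪ B = {2,4,5,6,10,11,12,14,15,16}
((D − (A − D)ᶜ) △ A) − (C ∪ B) = {3,8,13,17}
(((D − (A − D)ᶜ) △ A) − (C ∪ B)) ∪ A = {2,3,5,6,8,10,11,13,14,15,17}
|(((D − (A − D)ᶜ) △ A) − (C ∪ B)) ∪ A| = 11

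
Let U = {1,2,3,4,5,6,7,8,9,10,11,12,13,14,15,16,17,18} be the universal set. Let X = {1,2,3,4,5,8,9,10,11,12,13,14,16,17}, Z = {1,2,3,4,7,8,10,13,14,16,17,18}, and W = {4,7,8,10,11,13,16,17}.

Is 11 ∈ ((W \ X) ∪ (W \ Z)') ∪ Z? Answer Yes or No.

No

11 ∈ W and 11 ∈ X, so 11 ∉ W \ X
11 ∈ W and 11 ∉ Z, so 11 ∈ W \ Z
11 ∉ (W \ Z)' since 11 ∈ (W \ Z)
11 ∉ (W \ X) and 11 ∉ (W \ Z)', so 11 ∉ (W \ X) ∪ (W \ Z)'
11 ∉ ((W \ X) ∪ (W \ Z)') and 11 ∉ Z, so 11 ∉ ((W \ X) ∪ (W \ Z)') ∪ Z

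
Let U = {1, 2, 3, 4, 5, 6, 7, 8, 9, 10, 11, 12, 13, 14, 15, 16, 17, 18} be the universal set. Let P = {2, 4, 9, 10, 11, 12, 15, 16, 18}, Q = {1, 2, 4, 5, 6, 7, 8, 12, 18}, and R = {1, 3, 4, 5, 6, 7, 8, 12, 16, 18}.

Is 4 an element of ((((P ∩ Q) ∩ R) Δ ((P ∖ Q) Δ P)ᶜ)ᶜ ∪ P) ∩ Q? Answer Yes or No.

4 ∈ P and 4 ∈ Q, so 4 ∈ P ∩ Q
4 ∈ (P ∩ Q) and 4 ∈ R, so 4 ∈ (P ∩ Q) ∩ R
4 ∈ P and 4 ∈ Q, so 4 ∉ P ∖ Q
4 ∉ (P ∖ Q) and 4 ∈ P, so 4 ∈ (P ∖ Q) Δ P
4 ∉ ((P ∖ Q) Δ P)ᶜ since 4 ∈ ((P ∖ Q) Δ P)
4 ∈ ((P ∩ Q) ∩ R) and 4 ∉ ((P ∖ Q) Δ P)ᶜ, so 4 ∈ ((P ∩ Q) ∩ R) Δ ((P ∖ Q) Δ P)ᶜ
4 ∉ (((P ∩ Q) ∩ R) Δ ((P ∖ Q) Δ P)ᶜ)ᶜ since 4 ∈ (((P ∩ Q) ∩ R) Δ ((P ∖ Q) Δ P)ᶜ)
4 ∉ (((P ∩ Q) ∩ R) Δ ((P ∖ Q) Δ P)ᶜ)ᶜ and 4 ∈ P, so 4 ∈ (((P ∩ Q) ∩ R) Δ ((P ∖ Q) Δ P)ᶜ)ᶜ ∪ P
4 ∈ ((((P ∩ Q) ∩ R) Δ ((P ∖ Q) Δ P)ᶜ)ᶜ ∪ P) and 4 ∈ Q, so 4 ∈ ((((P ∩ Q) ∩ R) Δ ((P ∖ Q) Δ P)ᶜ)ᶜ ∪ P) ∩ Q

Yes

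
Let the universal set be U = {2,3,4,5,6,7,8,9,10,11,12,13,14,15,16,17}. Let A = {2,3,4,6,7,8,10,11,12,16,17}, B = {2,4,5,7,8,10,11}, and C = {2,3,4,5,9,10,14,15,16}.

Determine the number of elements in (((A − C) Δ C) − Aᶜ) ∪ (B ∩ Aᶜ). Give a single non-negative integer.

12

A − C = {6,7,8,11,12,17}
(A − C) Δ C = {2,3,4,5,6,7,8,9,10,11,12,14,15,16,17}
Aᶜ = {5,9,13,14,15}
((A − C) Δ C) − Aᶜ = {2,3,4,6,7,8,10,11,12,16,17}
B ∩ Aᶜ = {5}
(((A − C) Δ C) − Aᶜ) ∪ (B ∩ Aᶜ) = {2,3,4,5,6,7,8,10,11,12,16,17}
|(((A − C) Δ C) − Aᶜ) ∪ (B ∩ Aᶜ)| = 12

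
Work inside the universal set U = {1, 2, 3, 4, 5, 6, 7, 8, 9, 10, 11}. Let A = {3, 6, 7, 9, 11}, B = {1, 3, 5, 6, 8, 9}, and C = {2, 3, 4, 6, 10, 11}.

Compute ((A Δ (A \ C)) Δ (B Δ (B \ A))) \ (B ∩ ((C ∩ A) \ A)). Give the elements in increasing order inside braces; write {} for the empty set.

{9, 11}

A \ C = {7, 9}
A Δ (A \ C) = {3, 6, 11}
B \ A = {1, 5, 8}
B Δ (B \ A) = {3, 6, 9}
(A Δ (A \ C)) Δ (B Δ (B \ A)) = {9, 11}
C ∩ A = {3, 6, 11}
(C ∩ A) \ A = {}
B ∩ ((C ∩ A) \ A) = {}
((A Δ (A \ C)) Δ (B Δ (B \ A))) \ (B ∩ ((C ∩ A) \ A)) = {9, 11}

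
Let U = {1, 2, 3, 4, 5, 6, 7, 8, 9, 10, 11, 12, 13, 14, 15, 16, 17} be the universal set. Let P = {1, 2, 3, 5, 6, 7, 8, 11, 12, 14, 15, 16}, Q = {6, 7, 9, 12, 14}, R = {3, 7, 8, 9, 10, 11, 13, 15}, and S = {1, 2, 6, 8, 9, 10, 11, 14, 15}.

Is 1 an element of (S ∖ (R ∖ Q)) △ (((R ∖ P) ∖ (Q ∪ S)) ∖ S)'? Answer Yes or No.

No

1 ∉ R and 1 ∉ Q, so 1 ∉ R ∖ Q
1 ∈ S and 1 ∉ (R ∖ Q), so 1 ∈ S ∖ (R ∖ Q)
1 ∉ R and 1 ∈ P, so 1 ∉ R ∖ P
1 ∉ Q and 1 ∈ S, so 1 ∈ Q ∪ S
1 ∉ (R ∖ P) and 1 ∈ (Q ∪ S), so 1 ∉ (R ∖ P) ∖ (Q ∪ S)
1 ∉ ((R ∖ P) ∖ (Q ∪ S)) and 1 ∈ S, so 1 ∉ ((R ∖ P) ∖ (Q ∪ S)) ∖ S
1 ∈ (((R ∖ P) ∖ (Q ∪ S)) ∖ S)' since 1 ∉ (((R ∖ P) ∖ (Q ∪ S)) ∖ S)
1 ∈ (S ∖ (R ∖ Q)) and 1 ∈ (((R ∖ P) ∖ (Q ∪ S)) ∖ S)', so 1 ∉ (S ∖ (R ∖ Q)) △ (((R ∖ P) ∖ (Q ∪ S)) ∖ S)'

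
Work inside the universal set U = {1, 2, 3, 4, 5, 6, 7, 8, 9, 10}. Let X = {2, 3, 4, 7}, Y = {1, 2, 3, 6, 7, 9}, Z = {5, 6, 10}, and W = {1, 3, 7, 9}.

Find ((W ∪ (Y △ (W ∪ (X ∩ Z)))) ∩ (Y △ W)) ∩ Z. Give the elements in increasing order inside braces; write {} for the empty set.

X ∩ Z = {}
W ∪ (X ∩ Z) = {1, 3, 7, 9}
Y △ (W ∪ (X ∩ Z)) = {2, 6}
W ∪ (Y △ (W ∪ (X ∩ Z))) = {1, 2, 3, 6, 7, 9}
Y △ W = {2, 6}
(W ∪ (Y △ (W ∪ (X ∩ Z)))) ∩ (Y △ W) = {2, 6}
((W ∪ (Y △ (W ∪ (X ∩ Z)))) ∩ (Y △ W)) ∩ Z = {6}

{6}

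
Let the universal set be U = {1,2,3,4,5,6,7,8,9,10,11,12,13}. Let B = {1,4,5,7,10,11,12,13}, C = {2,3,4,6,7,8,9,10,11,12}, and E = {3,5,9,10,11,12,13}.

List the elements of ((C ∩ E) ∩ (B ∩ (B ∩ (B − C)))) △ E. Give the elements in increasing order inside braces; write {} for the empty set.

{3,5,9,10,11,12,13}

C ∩ E = {3,9,10,11,12}
B − C = {1,5,13}
B ∩ (B − C) = {1,5,13}
B ∩ (B ∩ (B − C)) = {1,5,13}
(C ∩ E) ∩ (B ∩ (B ∩ (B − C))) = {}
((C ∩ E) ∩ (B ∩ (B ∩ (B − C)))) △ E = {3,5,9,10,11,12,13}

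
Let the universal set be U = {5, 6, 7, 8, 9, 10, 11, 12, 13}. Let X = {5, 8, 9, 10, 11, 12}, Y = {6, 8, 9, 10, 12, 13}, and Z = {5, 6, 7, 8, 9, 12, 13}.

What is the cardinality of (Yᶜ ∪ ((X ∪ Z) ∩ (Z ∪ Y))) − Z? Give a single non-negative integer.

Yᶜ = {5, 7, 11}
X ∪ Z = {5, 6, 7, 8, 9, 10, 11, 12, 13}
Z ∪ Y = {5, 6, 7, 8, 9, 10, 12, 13}
(X ∪ Z) ∩ (Z ∪ Y) = {5, 6, 7, 8, 9, 10, 12, 13}
Yᶜ ∪ ((X ∪ Z) ∩ (Z ∪ Y)) = {5, 6, 7, 8, 9, 10, 11, 12, 13}
(Yᶜ ∪ ((X ∪ Z) ∩ (Z ∪ Y))) − Z = {10, 11}
|(Yᶜ ∪ ((X ∪ Z) ∩ (Z ∪ Y))) − Z| = 2

2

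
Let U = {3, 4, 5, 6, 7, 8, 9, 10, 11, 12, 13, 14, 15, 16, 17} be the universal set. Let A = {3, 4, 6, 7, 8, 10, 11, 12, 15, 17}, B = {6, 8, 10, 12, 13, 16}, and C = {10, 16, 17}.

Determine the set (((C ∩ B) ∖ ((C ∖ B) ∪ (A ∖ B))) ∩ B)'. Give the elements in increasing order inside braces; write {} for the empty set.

C ∩ B = {10, 16}
C ∖ B = {17}
A ∖ B = {3, 4, 7, 11, 15, 17}
(C ∖ B) ∪ (A ∖ B) = {3, 4, 7, 11, 15, 17}
(C ∩ B) ∖ ((C ∖ B) ∪ (A ∖ B)) = {10, 16}
((C ∩ B) ∖ ((C ∖ B) ∪ (A ∖ B))) ∩ B = {10, 16}
(((C ∩ B) ∖ ((C ∖ B) ∪ (A ∖ B))) ∩ B)' = {3, 4, 5, 6, 7, 8, 9, 11, 12, 13, 14, 15, 17}

{3, 4, 5, 6, 7, 8, 9, 11, 12, 13, 14, 15, 17}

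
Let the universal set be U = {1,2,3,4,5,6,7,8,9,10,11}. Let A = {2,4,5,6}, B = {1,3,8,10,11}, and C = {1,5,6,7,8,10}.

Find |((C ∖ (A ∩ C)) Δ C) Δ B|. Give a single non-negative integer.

A ∩ C = {5,6}
C ∖ (A ∩ C) = {1,7,8,10}
(C ∖ (A ∩ C)) Δ C = {5,6}
((C ∖ (A ∩ C)) Δ C) Δ B = {1,3,5,6,8,10,11}
|((C ∖ (A ∩ C)) Δ C) Δ B| = 7

7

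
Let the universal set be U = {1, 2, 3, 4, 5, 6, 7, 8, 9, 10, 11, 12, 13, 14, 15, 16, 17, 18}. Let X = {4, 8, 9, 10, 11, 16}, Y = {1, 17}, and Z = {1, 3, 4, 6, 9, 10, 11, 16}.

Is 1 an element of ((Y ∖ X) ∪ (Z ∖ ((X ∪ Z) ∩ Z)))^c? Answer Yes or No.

No

1 ∈ Y and 1 ∉ X, so 1 ∈ Y ∖ X
1 ∉ X and 1 ∈ Z, so 1 ∈ X ∪ Z
1 ∈ (X ∪ Z) and 1 ∈ Z, so 1 ∈ (X ∪ Z) ∩ Z
1 ∈ Z and 1 ∈ ((X ∪ Z) ∩ Z), so 1 ∉ Z ∖ ((X ∪ Z) ∩ Z)
1 ∈ (Y ∖ X) and 1 ∉ (Z ∖ ((X ∪ Z) ∩ Z)), so 1 ∈ (Y ∖ X) ∪ (Z ∖ ((X ∪ Z) ∩ Z))
1 ∉ ((Y ∖ X) ∪ (Z ∖ ((X ∪ Z) ∩ Z)))^c since 1 ∈ ((Y ∖ X) ∪ (Z ∖ ((X ∪ Z) ∩ Z)))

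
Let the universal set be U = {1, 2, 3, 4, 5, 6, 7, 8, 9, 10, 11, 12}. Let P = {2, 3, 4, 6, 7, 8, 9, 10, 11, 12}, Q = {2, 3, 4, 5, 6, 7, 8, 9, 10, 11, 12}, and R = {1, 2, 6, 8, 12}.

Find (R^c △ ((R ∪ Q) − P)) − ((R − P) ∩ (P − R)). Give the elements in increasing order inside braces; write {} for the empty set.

{1, 3, 4, 7, 9, 10, 11}

R^c = {3, 4, 5, 7, 9, 10, 11}
R ∪ Q = {1, 2, 3, 4, 5, 6, 7, 8, 9, 10, 11, 12}
(R ∪ Q) − P = {1, 5}
R^c △ ((R ∪ Q) − P) = {1, 3, 4, 7, 9, 10, 11}
R − P = {1}
P − R = {3, 4, 7, 9, 10, 11}
(R − P) ∩ (P − R) = {}
(R^c △ ((R ∪ Q) − P)) − ((R − P) ∩ (P − R)) = {1, 3, 4, 7, 9, 10, 11}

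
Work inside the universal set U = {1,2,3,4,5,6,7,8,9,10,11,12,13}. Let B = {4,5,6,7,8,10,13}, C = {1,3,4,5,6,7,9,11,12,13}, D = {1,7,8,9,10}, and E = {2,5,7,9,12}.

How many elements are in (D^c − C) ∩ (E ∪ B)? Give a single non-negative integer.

1

D^c = {2,3,4,5,6,11,12,13}
D^c − C = {2}
E ∪ B = {2,4,5,6,7,8,9,10,12,13}
(D^c − C) ∩ (E ∪ B) = {2}
|(D^c − C) ∩ (E ∪ B)| = 1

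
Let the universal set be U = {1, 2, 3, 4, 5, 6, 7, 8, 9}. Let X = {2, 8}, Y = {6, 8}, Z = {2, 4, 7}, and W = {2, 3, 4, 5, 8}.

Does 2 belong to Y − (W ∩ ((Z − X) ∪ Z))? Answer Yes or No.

2 ∈ Z and 2 ∈ X, so 2 ∉ Z − X
2 ∉ (Z − X) and 2 ∈ Z, so 2 ∈ (Z − X) ∪ Z
2 ∈ W and 2 ∈ ((Z − X) ∪ Z), so 2 ∈ W ∩ ((Z − X) ∪ Z)
2 ∉ Y and 2 ∈ (W ∩ ((Z − X) ∪ Z)), so 2 ∉ Y − (W ∩ ((Z − X) ∪ Z))

No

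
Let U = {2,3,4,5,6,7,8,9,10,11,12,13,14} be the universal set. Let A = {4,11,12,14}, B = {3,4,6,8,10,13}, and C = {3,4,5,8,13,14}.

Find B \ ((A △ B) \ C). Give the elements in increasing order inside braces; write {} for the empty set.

{3,4,8,13}

A △ B = {3,6,8,10,11,12,13,14}
(A △ B) \ C = {6,10,11,12}
B \ ((A △ B) \ C) = {3,4,8,13}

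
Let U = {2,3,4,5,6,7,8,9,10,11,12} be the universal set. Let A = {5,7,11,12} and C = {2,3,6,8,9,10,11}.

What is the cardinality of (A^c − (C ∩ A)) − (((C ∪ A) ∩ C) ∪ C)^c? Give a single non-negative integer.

6

A^c = {2,3,4,6,8,9,10}
C ∩ A = {11}
A^c − (C ∩ A) = {2,3,4,6,8,9,10}
C ∪ A = {2,3,5,6,7,8,9,10,11,12}
(C ∪ A) ∩ C = {2,3,6,8,9,10,11}
((C ∪ A) ∩ C) ∪ C = {2,3,6,8,9,10,11}
(((C ∪ A) ∩ C) ∪ C)^c = {4,5,7,12}
(A^c − (C ∩ A)) − (((C ∪ A) ∩ C) ∪ C)^c = {2,3,6,8,9,10}
|(A^c − (C ∩ A)) − (((C ∪ A) ∩ C) ∪ C)^c| = 6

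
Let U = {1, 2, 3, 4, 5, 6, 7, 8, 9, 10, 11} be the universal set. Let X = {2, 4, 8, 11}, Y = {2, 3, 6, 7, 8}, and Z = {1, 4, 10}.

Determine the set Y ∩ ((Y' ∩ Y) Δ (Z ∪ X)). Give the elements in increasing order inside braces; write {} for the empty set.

Y' = {1, 4, 5, 9, 10, 11}
Y' ∩ Y = {}
Z ∪ X = {1, 2, 4, 8, 10, 11}
(Y' ∩ Y) Δ (Z ∪ X) = {1, 2, 4, 8, 10, 11}
Y ∩ ((Y' ∩ Y) Δ (Z ∪ X)) = {2, 8}

{2, 8}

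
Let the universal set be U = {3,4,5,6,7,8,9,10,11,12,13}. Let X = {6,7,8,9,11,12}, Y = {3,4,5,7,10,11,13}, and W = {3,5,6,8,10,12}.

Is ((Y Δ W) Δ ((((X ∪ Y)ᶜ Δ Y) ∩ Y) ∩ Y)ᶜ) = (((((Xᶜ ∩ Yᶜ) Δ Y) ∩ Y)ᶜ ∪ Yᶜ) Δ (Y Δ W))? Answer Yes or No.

Y Δ W = {4,6,7,8,11,12,13}
X ∪ Y = {3,4,5,6,7,8,9,10,11,12,13}
(X ∪ Y)ᶜ = {}
(X ∪ Y)ᶜ Δ Y = {3,4,5,7,10,11,13}
((X ∪ Y)ᶜ Δ Y) ∩ Y = {3,4,5,7,10,11,13}
(((X ∪ Y)ᶜ Δ Y) ∩ Y) ∩ Y = {3,4,5,7,10,11,13}
((((X ∪ Y)ᶜ Δ Y) ∩ Y) ∩ Y)ᶜ = {6,8,9,12}
(Y Δ W) Δ ((((X ∪ Y)ᶜ Δ Y) ∩ Y) ∩ Y)ᶜ = {4,7,9,11,13}
Xᶜ = {3,4,5,10,13}
Yᶜ = {6,8,9,12}
Xᶜ ∩ Yᶜ = {}
(Xᶜ ∩ Yᶜ) Δ Y = {3,4,5,7,10,11,13}
((Xᶜ ∩ Yᶜ) Δ Y) ∩ Y = {3,4,5,7,10,11,13}
(((Xᶜ ∩ Yᶜ) Δ Y) ∩ Y)ᶜ = {6,8,9,12}
(((Xᶜ ∩ Yᶜ) Δ Y) ∩ Y)ᶜ ∪ Yᶜ = {6,8,9,12}
((((Xᶜ ∩ Yᶜ) Δ Y) ∩ Y)ᶜ ∪ Yᶜ) Δ (Y Δ W) = {4,7,9,11,13}
Both equal {4,7,9,11,13}, so (Y Δ W) Δ ((((X ∪ Y)ᶜ Δ Y) ∩ Y) ∩ Y)ᶜ = ((((Xᶜ ∩ Yᶜ) Δ Y) ∩ Y)ᶜ ∪ Yᶜ) Δ (Y Δ W).

Yes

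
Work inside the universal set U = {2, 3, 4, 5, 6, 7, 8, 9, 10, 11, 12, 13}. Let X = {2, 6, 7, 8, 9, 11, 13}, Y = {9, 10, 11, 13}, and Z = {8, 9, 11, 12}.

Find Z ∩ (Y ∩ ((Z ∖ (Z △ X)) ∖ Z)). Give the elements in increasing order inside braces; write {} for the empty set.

{}

Z △ X = {2, 6, 7, 12, 13}
Z ∖ (Z △ X) = {8, 9, 11}
(Z ∖ (Z △ X)) ∖ Z = {}
Y ∩ ((Z ∖ (Z △ X)) ∖ Z) = {}
Z ∩ (Y ∩ ((Z ∖ (Z △ X)) ∖ Z)) = {}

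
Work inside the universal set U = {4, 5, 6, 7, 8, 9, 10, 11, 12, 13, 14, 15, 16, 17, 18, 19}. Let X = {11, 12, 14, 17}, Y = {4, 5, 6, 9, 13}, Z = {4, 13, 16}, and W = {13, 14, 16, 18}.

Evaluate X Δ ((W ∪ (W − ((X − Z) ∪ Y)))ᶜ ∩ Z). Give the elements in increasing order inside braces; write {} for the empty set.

{4, 11, 12, 14, 17}

X − Z = {11, 12, 14, 17}
(X − Z) ∪ Y = {4, 5, 6, 9, 11, 12, 13, 14, 17}
W − ((X − Z) ∪ Y) = {16, 18}
W ∪ (W − ((X − Z) ∪ Y)) = {13, 14, 16, 18}
(W ∪ (W − ((X − Z) ∪ Y)))ᶜ = {4, 5, 6, 7, 8, 9, 10, 11, 12, 15, 17, 19}
(W ∪ (W − ((X − Z) ∪ Y)))ᶜ ∩ Z = {4}
X Δ ((W ∪ (W − ((X − Z) ∪ Y)))ᶜ ∩ Z) = {4, 11, 12, 14, 17}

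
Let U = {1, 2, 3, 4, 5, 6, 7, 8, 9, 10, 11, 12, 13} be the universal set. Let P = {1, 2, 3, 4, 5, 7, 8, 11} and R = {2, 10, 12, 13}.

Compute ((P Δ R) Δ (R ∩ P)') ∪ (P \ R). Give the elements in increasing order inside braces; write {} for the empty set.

{1, 3, 4, 5, 6, 7, 8, 9, 11}

P Δ R = {1, 3, 4, 5, 7, 8, 10, 11, 12, 13}
R ∩ P = {2}
(R ∩ P)' = {1, 3, 4, 5, 6, 7, 8, 9, 10, 11, 12, 13}
(P Δ R) Δ (R ∩ P)' = {6, 9}
P \ R = {1, 3, 4, 5, 7, 8, 11}
((P Δ R) Δ (R ∩ P)') ∪ (P \ R) = {1, 3, 4, 5, 6, 7, 8, 9, 11}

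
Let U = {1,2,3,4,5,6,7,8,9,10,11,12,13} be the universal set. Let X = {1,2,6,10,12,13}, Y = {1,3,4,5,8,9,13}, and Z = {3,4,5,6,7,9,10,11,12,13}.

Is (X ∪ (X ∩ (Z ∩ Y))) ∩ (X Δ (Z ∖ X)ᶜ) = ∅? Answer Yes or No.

Z ∩ Y = {3,4,5,9,13}
X ∩ (Z ∩ Y) = {13}
X ∪ (X ∩ (Z ∩ Y)) = {1,2,6,10,12,13}
Z ∖ X = {3,4,5,7,9,11}
(Z ∖ X)ᶜ = {1,2,6,8,10,12,13}
X Δ (Z ∖ X)ᶜ = {8}
{1,2,6,10,12,13} and {8} share no elements.

Yes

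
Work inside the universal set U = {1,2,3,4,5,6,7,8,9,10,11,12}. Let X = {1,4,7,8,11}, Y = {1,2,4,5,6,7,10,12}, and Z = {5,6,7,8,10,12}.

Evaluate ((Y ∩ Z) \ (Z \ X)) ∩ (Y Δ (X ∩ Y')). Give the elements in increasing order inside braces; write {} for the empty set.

{7}

Y ∩ Z = {5,6,7,10,12}
Z \ X = {5,6,10,12}
(Y ∩ Z) \ (Z \ X) = {7}
Y' = {3,8,9,11}
X ∩ Y' = {8,11}
Y Δ (X ∩ Y') = {1,2,4,5,6,7,8,10,11,12}
((Y ∩ Z) \ (Z \ X)) ∩ (Y Δ (X ∩ Y')) = {7}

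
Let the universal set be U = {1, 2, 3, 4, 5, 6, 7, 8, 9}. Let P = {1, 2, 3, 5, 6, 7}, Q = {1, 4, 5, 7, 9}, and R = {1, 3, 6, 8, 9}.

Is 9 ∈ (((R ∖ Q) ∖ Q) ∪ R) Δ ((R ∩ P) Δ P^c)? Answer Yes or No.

9 ∈ R and 9 ∈ Q, so 9 ∉ R ∖ Q
9 ∉ (R ∖ Q) and 9 ∈ Q, so 9 ∉ (R ∖ Q) ∖ Q
9 ∉ ((R ∖ Q) ∖ Q) and 9 ∈ R, so 9 ∈ ((R ∖ Q) ∖ Q) ∪ R
9 ∈ R and 9 ∉ P, so 9 ∉ R ∩ P
9 ∉ P, so 9 ∈ P^c
9 ∉ (R ∩ P) and 9 ∈ P^c, so 9 ∈ (R ∩ P) Δ P^c
9 ∈ (((R ∖ Q) ∖ Q) ∪ R) and 9 ∈ ((R ∩ P) Δ P^c), so 9 ∉ (((R ∖ Q) ∖ Q) ∪ R) Δ ((R ∩ P) Δ P^c)

No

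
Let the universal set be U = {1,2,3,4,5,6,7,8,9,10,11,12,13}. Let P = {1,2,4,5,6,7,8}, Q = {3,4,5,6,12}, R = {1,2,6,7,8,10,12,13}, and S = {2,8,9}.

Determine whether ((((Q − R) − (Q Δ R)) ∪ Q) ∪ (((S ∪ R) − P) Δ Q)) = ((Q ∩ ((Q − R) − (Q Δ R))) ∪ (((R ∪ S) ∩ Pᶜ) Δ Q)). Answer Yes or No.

No

Q − R = {3,4,5}
Q Δ R = {1,2,3,4,5,7,8,10,13}
(Q − R) − (Q Δ R) = {}
((Q − R) − (Q Δ R)) ∪ Q = {3,4,5,6,12}
S ∪ R = {1,2,6,7,8,9,10,12,13}
(S ∪ R) − P = {9,10,12,13}
((S ∪ R) − P) Δ Q = {3,4,5,6,9,10,13}
(((Q − R) − (Q Δ R)) ∪ Q) ∪ (((S ∪ R) − P) Δ Q) = {3,4,5,6,9,10,12,13}
Q ∩ ((Q − R) − (Q Δ R)) = {}
R ∪ S = {1,2,6,7,8,9,10,12,13}
Pᶜ = {3,9,10,11,12,13}
(R ∪ S) ∩ Pᶜ = {9,10,12,13}
((R ∪ S) ∩ Pᶜ) Δ Q = {3,4,5,6,9,10,13}
(Q ∩ ((Q − R) − (Q Δ R))) ∪ (((R ∪ S) ∩ Pᶜ) Δ Q) = {3,4,5,6,9,10,13}
12 ∈ (((Q − R) − (Q Δ R)) ∪ Q) ∪ (((S ∪ R) − P) Δ Q) but 12 ∉ (Q ∩ ((Q − R) − (Q Δ R))) ∪ (((R ∪ S) ∩ Pᶜ) Δ Q), so they differ.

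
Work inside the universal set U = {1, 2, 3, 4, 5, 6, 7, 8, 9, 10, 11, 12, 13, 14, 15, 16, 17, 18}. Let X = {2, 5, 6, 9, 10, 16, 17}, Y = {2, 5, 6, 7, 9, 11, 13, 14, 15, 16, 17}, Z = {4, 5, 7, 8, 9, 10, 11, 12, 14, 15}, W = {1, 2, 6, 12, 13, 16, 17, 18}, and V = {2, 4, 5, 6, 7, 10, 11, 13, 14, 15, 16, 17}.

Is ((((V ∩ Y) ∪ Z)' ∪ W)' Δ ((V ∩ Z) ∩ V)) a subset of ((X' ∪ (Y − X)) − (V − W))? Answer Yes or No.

V ∩ Y = {2, 5, 6, 7, 11, 13, 14, 15, 16, 17}
(V ∩ Y) ∪ Z = {2, 4, 5, 6, 7, 8, 9, 10, 11, 12, 13, 14, 15, 16, 17}
((V ∩ Y) ∪ Z)' = {1, 3, 18}
((V ∩ Y) ∪ Z)' ∪ W = {1, 2, 3, 6, 12, 13, 16, 17, 18}
(((V ∩ Y) ∪ Z)' ∪ W)' = {4, 5, 7, 8, 9, 10, 11, 14, 15}
V ∩ Z = {4, 5, 7, 10, 11, 14, 15}
(V ∩ Z) ∩ V = {4, 5, 7, 10, 11, 14, 15}
(((V ∩ Y) ∪ Z)' ∪ W)' Δ ((V ∩ Z) ∩ V) = {8, 9}
X' = {1, 3, 4, 7, 8, 11, 12, 13, 14, 15, 18}
Y − X = {7, 11, 13, 14, 15}
X' ∪ (Y − X) = {1, 3, 4, 7, 8, 11, 12, 13, 14, 15, 18}
V − W = {4, 5, 7, 10, 11, 14, 15}
(X' ∪ (Y − X)) − (V − W) = {1, 3, 8, 12, 13, 18}
9 ∈ (((V ∩ Y) ∪ Z)' ∪ W)' Δ ((V ∩ Z) ∩ V) but 9 ∉ (X' ∪ (Y − X)) − (V − W), so the inclusion fails.

No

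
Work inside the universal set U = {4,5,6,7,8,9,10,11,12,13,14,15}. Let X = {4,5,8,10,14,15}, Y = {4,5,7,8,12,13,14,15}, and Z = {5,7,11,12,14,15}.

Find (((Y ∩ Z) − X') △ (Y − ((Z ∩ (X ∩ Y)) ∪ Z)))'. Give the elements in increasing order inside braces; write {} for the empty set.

{6,7,9,10,11,12}

Y ∩ Z = {5,7,12,14,15}
X' = {6,7,9,11,12,13}
(Y ∩ Z) − X' = {5,14,15}
X ∩ Y = {4,5,8,14,15}
Z ∩ (X ∩ Y) = {5,14,15}
(Z ∩ (X ∩ Y)) ∪ Z = {5,7,11,12,14,15}
Y − ((Z ∩ (X ∩ Y)) ∪ Z) = {4,8,13}
((Y ∩ Z) − X') △ (Y − ((Z ∩ (X ∩ Y)) ∪ Z)) = {4,5,8,13,14,15}
(((Y ∩ Z) − X') △ (Y − ((Z ∩ (X ∩ Y)) ∪ Z)))' = {6,7,9,10,11,12}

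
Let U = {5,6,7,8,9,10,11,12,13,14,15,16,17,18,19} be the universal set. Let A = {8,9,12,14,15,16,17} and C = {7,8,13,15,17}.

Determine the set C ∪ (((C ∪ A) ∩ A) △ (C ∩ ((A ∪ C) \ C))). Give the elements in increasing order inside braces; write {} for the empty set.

{7,8,9,12,13,14,15,16,17}

C ∪ A = {7,8,9,12,13,14,15,16,17}
(C ∪ A) ∩ A = {8,9,12,14,15,16,17}
A ∪ C = {7,8,9,12,13,14,15,16,17}
(A ∪ C) \ C = {9,12,14,16}
C ∩ ((A ∪ C) \ C) = {}
((C ∪ A) ∩ A) △ (C ∩ ((A ∪ C) \ C)) = {8,9,12,14,15,16,17}
C ∪ (((C ∪ A) ∩ A) △ (C ∩ ((A ∪ C) \ C))) = {7,8,9,12,13,14,15,16,17}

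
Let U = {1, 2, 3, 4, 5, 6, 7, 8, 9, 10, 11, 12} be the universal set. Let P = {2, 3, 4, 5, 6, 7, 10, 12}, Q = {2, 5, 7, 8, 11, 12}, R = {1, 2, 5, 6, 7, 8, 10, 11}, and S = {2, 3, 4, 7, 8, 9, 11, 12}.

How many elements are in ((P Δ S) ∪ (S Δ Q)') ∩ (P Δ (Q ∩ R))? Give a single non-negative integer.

5

P Δ S = {5, 6, 8, 9, 10, 11}
S Δ Q = {3, 4, 5, 9}
(S Δ Q)' = {1, 2, 6, 7, 8, 10, 11, 12}
(P Δ S) ∪ (S Δ Q)' = {1, 2, 5, 6, 7, 8, 9, 10, 11, 12}
Q ∩ R = {2, 5, 7, 8, 11}
P Δ (Q ∩ R) = {3, 4, 6, 8, 10, 11, 12}
((P Δ S) ∪ (S Δ Q)') ∩ (P Δ (Q ∩ R)) = {6, 8, 10, 11, 12}
|((P Δ S) ∪ (S Δ Q)') ∩ (P Δ (Q ∩ R))| = 5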